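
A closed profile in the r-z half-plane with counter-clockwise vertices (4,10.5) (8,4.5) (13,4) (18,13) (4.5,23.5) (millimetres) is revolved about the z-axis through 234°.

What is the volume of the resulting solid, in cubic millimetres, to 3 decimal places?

Profile (r,z), 5 vertices: (4,10.5) (8,4.5) (13,4) (18,13) (4.5,23.5)
edge 0: (4,10.5)→(8,4.5)  cross = 4·4.5 − 8·10.5 = -66.0000; (r_i+r_j)·cross = 12·-66.0000 = -792.0000
edge 1: (8,4.5)→(13,4)  cross = 8·4 − 13·4.5 = -26.5000; (r_i+r_j)·cross = 21·-26.5000 = -556.5000
edge 2: (13,4)→(18,13)  cross = 13·13 − 18·4 = 97.0000; (r_i+r_j)·cross = 31·97.0000 = 3007.0000
edge 3: (18,13)→(4.5,23.5)  cross = 18·23.5 − 4.5·13 = 364.5000; (r_i+r_j)·cross = 22.5·364.5000 = 8201.2500
edge 4: (4.5,23.5)→(4,10.5)  cross = 4.5·10.5 − 4·23.5 = -46.7500; (r_i+r_j)·cross = 8.5·-46.7500 = -397.3750
Σcross = 322.2500 → A = |Σcross|/2 = 161.1250 mm²
Σ(r_i+r_j)·cross = 9462.3750 → first moment M = |Σ|/6 = 1577.0625
R_c = M/A = 1577.0625/161.1250 = 9.7878 mm
θ = 234° = 4.084070 rad
V = θ·R_c·A = 4.084070·9.7878·161.1250 = 6440.834 mm³

Volume = 6440.834 mm³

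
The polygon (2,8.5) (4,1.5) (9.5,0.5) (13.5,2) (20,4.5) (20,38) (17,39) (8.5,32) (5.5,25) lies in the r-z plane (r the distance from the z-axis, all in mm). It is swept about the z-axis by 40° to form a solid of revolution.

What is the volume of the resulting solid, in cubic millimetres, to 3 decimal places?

Volume = 4455.113 mm³

Profile (r,z), 9 vertices: (2,8.5) (4,1.5) (9.5,0.5) (13.5,2) (20,4.5) (20,38) (17,39) (8.5,32) (5.5,25)
edge 0: (2,8.5)→(4,1.5)  cross = 2·1.5 − 4·8.5 = -31.0000; (r_i+r_j)·cross = 6·-31.0000 = -186.0000
edge 1: (4,1.5)→(9.5,0.5)  cross = 4·0.5 − 9.5·1.5 = -12.2500; (r_i+r_j)·cross = 13.5·-12.2500 = -165.3750
edge 2: (9.5,0.5)→(13.5,2)  cross = 9.5·2 − 13.5·0.5 = 12.2500; (r_i+r_j)·cross = 23·12.2500 = 281.7500
edge 3: (13.5,2)→(20,4.5)  cross = 13.5·4.5 − 20·2 = 20.7500; (r_i+r_j)·cross = 33.5·20.7500 = 695.1250
edge 4: (20,4.5)→(20,38)  cross = 20·38 − 20·4.5 = 670.0000; (r_i+r_j)·cross = 40·670.0000 = 26800.0000
edge 5: (20,38)→(17,39)  cross = 20·39 − 17·38 = 134.0000; (r_i+r_j)·cross = 37·134.0000 = 4958.0000
edge 6: (17,39)→(8.5,32)  cross = 17·32 − 8.5·39 = 212.5000; (r_i+r_j)·cross = 25.5·212.5000 = 5418.7500
edge 7: (8.5,32)→(5.5,25)  cross = 8.5·25 − 5.5·32 = 36.5000; (r_i+r_j)·cross = 14·36.5000 = 511.0000
edge 8: (5.5,25)→(2,8.5)  cross = 5.5·8.5 − 2·25 = -3.2500; (r_i+r_j)·cross = 7.5·-3.2500 = -24.3750
Σcross = 1039.5000 → A = |Σcross|/2 = 519.7500 mm²
Σ(r_i+r_j)·cross = 38288.8750 → first moment M = |Σ|/6 = 6381.4792
R_c = M/A = 6381.4792/519.7500 = 12.2780 mm
θ = 40° = 0.698132 rad
V = θ·R_c·A = 0.698132·12.2780·519.7500 = 4455.113 mm³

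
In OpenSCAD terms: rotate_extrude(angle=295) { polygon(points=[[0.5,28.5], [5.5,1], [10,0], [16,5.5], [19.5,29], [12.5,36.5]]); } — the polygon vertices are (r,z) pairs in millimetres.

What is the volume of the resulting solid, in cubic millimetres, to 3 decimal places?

Profile (r,z), 6 vertices: (0.5,28.5) (5.5,1) (10,0) (16,5.5) (19.5,29) (12.5,36.5)
edge 0: (0.5,28.5)→(5.5,1)  cross = 0.5·1 − 5.5·28.5 = -156.2500; (r_i+r_j)·cross = 6·-156.2500 = -937.5000
edge 1: (5.5,1)→(10,0)  cross = 5.5·0 − 10·1 = -10.0000; (r_i+r_j)·cross = 15.5·-10.0000 = -155.0000
edge 2: (10,0)→(16,5.5)  cross = 10·5.5 − 16·0 = 55.0000; (r_i+r_j)·cross = 26·55.0000 = 1430.0000
edge 3: (16,5.5)→(19.5,29)  cross = 16·29 − 19.5·5.5 = 356.7500; (r_i+r_j)·cross = 35.5·356.7500 = 12664.6250
edge 4: (19.5,29)→(12.5,36.5)  cross = 19.5·36.5 − 12.5·29 = 349.2500; (r_i+r_j)·cross = 32·349.2500 = 11176.0000
edge 5: (12.5,36.5)→(0.5,28.5)  cross = 12.5·28.5 − 0.5·36.5 = 338.0000; (r_i+r_j)·cross = 13·338.0000 = 4394.0000
Σcross = 932.7500 → A = |Σcross|/2 = 466.3750 mm²
Σ(r_i+r_j)·cross = 28572.1250 → first moment M = |Σ|/6 = 4762.0208
R_c = M/A = 4762.0208/466.3750 = 10.2107 mm
θ = 295° = 5.148721 rad
V = θ·R_c·A = 5.148721·10.2107·466.3750 = 24518.318 mm³

Volume = 24518.318 mm³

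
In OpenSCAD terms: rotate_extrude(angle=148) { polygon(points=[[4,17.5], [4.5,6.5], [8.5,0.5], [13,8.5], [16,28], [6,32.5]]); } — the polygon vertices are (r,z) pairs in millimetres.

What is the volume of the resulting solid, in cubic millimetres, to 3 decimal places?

Profile (r,z), 6 vertices: (4,17.5) (4.5,6.5) (8.5,0.5) (13,8.5) (16,28) (6,32.5)
edge 0: (4,17.5)→(4.5,6.5)  cross = 4·6.5 − 4.5·17.5 = -52.7500; (r_i+r_j)·cross = 8.5·-52.7500 = -448.3750
edge 1: (4.5,6.5)→(8.5,0.5)  cross = 4.5·0.5 − 8.5·6.5 = -53.0000; (r_i+r_j)·cross = 13·-53.0000 = -689.0000
edge 2: (8.5,0.5)→(13,8.5)  cross = 8.5·8.5 − 13·0.5 = 65.7500; (r_i+r_j)·cross = 21.5·65.7500 = 1413.6250
edge 3: (13,8.5)→(16,28)  cross = 13·28 − 16·8.5 = 228.0000; (r_i+r_j)·cross = 29·228.0000 = 6612.0000
edge 4: (16,28)→(6,32.5)  cross = 16·32.5 − 6·28 = 352.0000; (r_i+r_j)·cross = 22·352.0000 = 7744.0000
edge 5: (6,32.5)→(4,17.5)  cross = 6·17.5 − 4·32.5 = -25.0000; (r_i+r_j)·cross = 10·-25.0000 = -250.0000
Σcross = 515.0000 → A = |Σcross|/2 = 257.5000 mm²
Σ(r_i+r_j)·cross = 14382.2500 → first moment M = |Σ|/6 = 2397.0417
R_c = M/A = 2397.0417/257.5000 = 9.3089 mm
θ = 148° = 2.583087 rad
V = θ·R_c·A = 2.583087·9.3089·257.5000 = 6191.768 mm³

Volume = 6191.768 mm³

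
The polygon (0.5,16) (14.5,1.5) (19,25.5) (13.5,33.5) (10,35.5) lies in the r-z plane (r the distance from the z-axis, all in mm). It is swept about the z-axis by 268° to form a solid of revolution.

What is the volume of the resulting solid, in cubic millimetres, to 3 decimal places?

Volume = 17419.529 mm³

Profile (r,z), 5 vertices: (0.5,16) (14.5,1.5) (19,25.5) (13.5,33.5) (10,35.5)
edge 0: (0.5,16)→(14.5,1.5)  cross = 0.5·1.5 − 14.5·16 = -231.2500; (r_i+r_j)·cross = 15·-231.2500 = -3468.7500
edge 1: (14.5,1.5)→(19,25.5)  cross = 14.5·25.5 − 19·1.5 = 341.2500; (r_i+r_j)·cross = 33.5·341.2500 = 11431.8750
edge 2: (19,25.5)→(13.5,33.5)  cross = 19·33.5 − 13.5·25.5 = 292.2500; (r_i+r_j)·cross = 32.5·292.2500 = 9498.1250
edge 3: (13.5,33.5)→(10,35.5)  cross = 13.5·35.5 − 10·33.5 = 144.2500; (r_i+r_j)·cross = 23.5·144.2500 = 3389.8750
edge 4: (10,35.5)→(0.5,16)  cross = 10·16 − 0.5·35.5 = 142.2500; (r_i+r_j)·cross = 10.5·142.2500 = 1493.6250
Σcross = 688.7500 → A = |Σcross|/2 = 344.3750 mm²
Σ(r_i+r_j)·cross = 22344.7500 → first moment M = |Σ|/6 = 3724.1250
R_c = M/A = 3724.1250/344.3750 = 10.8142 mm
θ = 268° = 4.677482 rad
V = θ·R_c·A = 4.677482·10.8142·344.3750 = 17419.529 mm³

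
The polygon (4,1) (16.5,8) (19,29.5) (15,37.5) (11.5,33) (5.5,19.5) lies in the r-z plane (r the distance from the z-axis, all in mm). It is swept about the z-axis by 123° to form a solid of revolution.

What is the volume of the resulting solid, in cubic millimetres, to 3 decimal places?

Profile (r,z), 6 vertices: (4,1) (16.5,8) (19,29.5) (15,37.5) (11.5,33) (5.5,19.5)
edge 0: (4,1)→(16.5,8)  cross = 4·8 − 16.5·1 = 15.5000; (r_i+r_j)·cross = 20.5·15.5000 = 317.7500
edge 1: (16.5,8)→(19,29.5)  cross = 16.5·29.5 − 19·8 = 334.7500; (r_i+r_j)·cross = 35.5·334.7500 = 11883.6250
edge 2: (19,29.5)→(15,37.5)  cross = 19·37.5 − 15·29.5 = 270.0000; (r_i+r_j)·cross = 34·270.0000 = 9180.0000
edge 3: (15,37.5)→(11.5,33)  cross = 15·33 − 11.5·37.5 = 63.7500; (r_i+r_j)·cross = 26.5·63.7500 = 1689.3750
edge 4: (11.5,33)→(5.5,19.5)  cross = 11.5·19.5 − 5.5·33 = 42.7500; (r_i+r_j)·cross = 17·42.7500 = 726.7500
edge 5: (5.5,19.5)→(4,1)  cross = 5.5·1 − 4·19.5 = -72.5000; (r_i+r_j)·cross = 9.5·-72.5000 = -688.7500
Σcross = 654.2500 → A = |Σcross|/2 = 327.1250 mm²
Σ(r_i+r_j)·cross = 23108.7500 → first moment M = |Σ|/6 = 3851.4583
R_c = M/A = 3851.4583/327.1250 = 11.7737 mm
θ = 123° = 2.146755 rad
V = θ·R_c·A = 2.146755·11.7737·327.1250 = 8268.137 mm³

Volume = 8268.137 mm³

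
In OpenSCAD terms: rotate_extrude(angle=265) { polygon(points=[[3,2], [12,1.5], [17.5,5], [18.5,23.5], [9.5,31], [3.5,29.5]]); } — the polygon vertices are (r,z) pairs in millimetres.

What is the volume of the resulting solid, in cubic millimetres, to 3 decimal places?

Volume = 18260.080 mm³

Profile (r,z), 6 vertices: (3,2) (12,1.5) (17.5,5) (18.5,23.5) (9.5,31) (3.5,29.5)
edge 0: (3,2)→(12,1.5)  cross = 3·1.5 − 12·2 = -19.5000; (r_i+r_j)·cross = 15·-19.5000 = -292.5000
edge 1: (12,1.5)→(17.5,5)  cross = 12·5 − 17.5·1.5 = 33.7500; (r_i+r_j)·cross = 29.5·33.7500 = 995.6250
edge 2: (17.5,5)→(18.5,23.5)  cross = 17.5·23.5 − 18.5·5 = 318.7500; (r_i+r_j)·cross = 36·318.7500 = 11475.0000
edge 3: (18.5,23.5)→(9.5,31)  cross = 18.5·31 − 9.5·23.5 = 350.2500; (r_i+r_j)·cross = 28·350.2500 = 9807.0000
edge 4: (9.5,31)→(3.5,29.5)  cross = 9.5·29.5 − 3.5·31 = 171.7500; (r_i+r_j)·cross = 13·171.7500 = 2232.7500
edge 5: (3.5,29.5)→(3,2)  cross = 3.5·2 − 3·29.5 = -81.5000; (r_i+r_j)·cross = 6.5·-81.5000 = -529.7500
Σcross = 773.5000 → A = |Σcross|/2 = 386.7500 mm²
Σ(r_i+r_j)·cross = 23688.1250 → first moment M = |Σ|/6 = 3948.0208
R_c = M/A = 3948.0208/386.7500 = 10.2082 mm
θ = 265° = 4.625123 rad
V = θ·R_c·A = 4.625123·10.2082·386.7500 = 18260.080 mm³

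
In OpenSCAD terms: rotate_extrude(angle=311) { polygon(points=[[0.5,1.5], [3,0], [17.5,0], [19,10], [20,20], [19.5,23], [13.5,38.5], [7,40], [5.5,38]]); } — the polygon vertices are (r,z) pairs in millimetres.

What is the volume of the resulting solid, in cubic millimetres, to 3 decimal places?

Profile (r,z), 9 vertices: (0.5,1.5) (3,0) (17.5,0) (19,10) (20,20) (19.5,23) (13.5,38.5) (7,40) (5.5,38)
edge 0: (0.5,1.5)→(3,0)  cross = 0.5·0 − 3·1.5 = -4.5000; (r_i+r_j)·cross = 3.5·-4.5000 = -15.7500
edge 1: (3,0)→(17.5,0)  cross = 3·0 − 17.5·0 = 0.0000; (r_i+r_j)·cross = 20.5·0.0000 = 0.0000
edge 2: (17.5,0)→(19,10)  cross = 17.5·10 − 19·0 = 175.0000; (r_i+r_j)·cross = 36.5·175.0000 = 6387.5000
edge 3: (19,10)→(20,20)  cross = 19·20 − 20·10 = 180.0000; (r_i+r_j)·cross = 39·180.0000 = 7020.0000
edge 4: (20,20)→(19.5,23)  cross = 20·23 − 19.5·20 = 70.0000; (r_i+r_j)·cross = 39.5·70.0000 = 2765.0000
edge 5: (19.5,23)→(13.5,38.5)  cross = 19.5·38.5 − 13.5·23 = 440.2500; (r_i+r_j)·cross = 33·440.2500 = 14528.2500
edge 6: (13.5,38.5)→(7,40)  cross = 13.5·40 − 7·38.5 = 270.5000; (r_i+r_j)·cross = 20.5·270.5000 = 5545.2500
edge 7: (7,40)→(5.5,38)  cross = 7·38 − 5.5·40 = 46.0000; (r_i+r_j)·cross = 12.5·46.0000 = 575.0000
edge 8: (5.5,38)→(0.5,1.5)  cross = 5.5·1.5 − 0.5·38 = -10.7500; (r_i+r_j)·cross = 6·-10.7500 = -64.5000
Σcross = 1166.5000 → A = |Σcross|/2 = 583.2500 mm²
Σ(r_i+r_j)·cross = 36740.7500 → first moment M = |Σ|/6 = 6123.4583
R_c = M/A = 6123.4583/583.2500 = 10.4989 mm
θ = 311° = 5.427974 rad
V = θ·R_c·A = 5.427974·10.4989·583.2500 = 33237.972 mm³

Volume = 33237.972 mm³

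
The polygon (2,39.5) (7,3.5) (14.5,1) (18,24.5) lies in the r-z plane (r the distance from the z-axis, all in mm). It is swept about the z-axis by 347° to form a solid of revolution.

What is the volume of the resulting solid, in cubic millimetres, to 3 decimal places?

Volume = 21029.971 mm³

Profile (r,z), 4 vertices: (2,39.5) (7,3.5) (14.5,1) (18,24.5)
edge 0: (2,39.5)→(7,3.5)  cross = 2·3.5 − 7·39.5 = -269.5000; (r_i+r_j)·cross = 9·-269.5000 = -2425.5000
edge 1: (7,3.5)→(14.5,1)  cross = 7·1 − 14.5·3.5 = -43.7500; (r_i+r_j)·cross = 21.5·-43.7500 = -940.6250
edge 2: (14.5,1)→(18,24.5)  cross = 14.5·24.5 − 18·1 = 337.2500; (r_i+r_j)·cross = 32.5·337.2500 = 10960.6250
edge 3: (18,24.5)→(2,39.5)  cross = 18·39.5 − 2·24.5 = 662.0000; (r_i+r_j)·cross = 20·662.0000 = 13240.0000
Σcross = 686.0000 → A = |Σcross|/2 = 343.0000 mm²
Σ(r_i+r_j)·cross = 20834.5000 → first moment M = |Σ|/6 = 3472.4167
R_c = M/A = 3472.4167/343.0000 = 10.1237 mm
θ = 347° = 6.056293 rad
V = θ·R_c·A = 6.056293·10.1237·343.0000 = 21029.971 mm³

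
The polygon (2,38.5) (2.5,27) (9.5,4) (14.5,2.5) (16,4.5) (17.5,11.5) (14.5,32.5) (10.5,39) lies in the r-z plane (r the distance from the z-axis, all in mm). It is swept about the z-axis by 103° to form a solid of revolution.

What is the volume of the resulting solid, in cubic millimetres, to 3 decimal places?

Profile (r,z), 8 vertices: (2,38.5) (2.5,27) (9.5,4) (14.5,2.5) (16,4.5) (17.5,11.5) (14.5,32.5) (10.5,39)
edge 0: (2,38.5)→(2.5,27)  cross = 2·27 − 2.5·38.5 = -42.2500; (r_i+r_j)·cross = 4.5·-42.2500 = -190.1250
edge 1: (2.5,27)→(9.5,4)  cross = 2.5·4 − 9.5·27 = -246.5000; (r_i+r_j)·cross = 12·-246.5000 = -2958.0000
edge 2: (9.5,4)→(14.5,2.5)  cross = 9.5·2.5 − 14.5·4 = -34.2500; (r_i+r_j)·cross = 24·-34.2500 = -822.0000
edge 3: (14.5,2.5)→(16,4.5)  cross = 14.5·4.5 − 16·2.5 = 25.2500; (r_i+r_j)·cross = 30.5·25.2500 = 770.1250
edge 4: (16,4.5)→(17.5,11.5)  cross = 16·11.5 − 17.5·4.5 = 105.2500; (r_i+r_j)·cross = 33.5·105.2500 = 3525.8750
edge 5: (17.5,11.5)→(14.5,32.5)  cross = 17.5·32.5 − 14.5·11.5 = 402.0000; (r_i+r_j)·cross = 32·402.0000 = 12864.0000
edge 6: (14.5,32.5)→(10.5,39)  cross = 14.5·39 − 10.5·32.5 = 224.2500; (r_i+r_j)·cross = 25·224.2500 = 5606.2500
edge 7: (10.5,39)→(2,38.5)  cross = 10.5·38.5 − 2·39 = 326.2500; (r_i+r_j)·cross = 12.5·326.2500 = 4078.1250
Σcross = 760.0000 → A = |Σcross|/2 = 380.0000 mm²
Σ(r_i+r_j)·cross = 22874.2500 → first moment M = |Σ|/6 = 3812.3750
R_c = M/A = 3812.3750/380.0000 = 10.0326 mm
θ = 103° = 1.797689 rad
V = θ·R_c·A = 1.797689·10.0326·380.0000 = 6853.465 mm³

Volume = 6853.465 mm³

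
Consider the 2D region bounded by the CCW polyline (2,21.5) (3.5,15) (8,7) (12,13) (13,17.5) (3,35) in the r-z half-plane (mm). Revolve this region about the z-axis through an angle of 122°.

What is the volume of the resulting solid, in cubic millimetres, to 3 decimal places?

Profile (r,z), 6 vertices: (2,21.5) (3.5,15) (8,7) (12,13) (13,17.5) (3,35)
edge 0: (2,21.5)→(3.5,15)  cross = 2·15 − 3.5·21.5 = -45.2500; (r_i+r_j)·cross = 5.5·-45.2500 = -248.8750
edge 1: (3.5,15)→(8,7)  cross = 3.5·7 − 8·15 = -95.5000; (r_i+r_j)·cross = 11.5·-95.5000 = -1098.2500
edge 2: (8,7)→(12,13)  cross = 8·13 − 12·7 = 20.0000; (r_i+r_j)·cross = 20·20.0000 = 400.0000
edge 3: (12,13)→(13,17.5)  cross = 12·17.5 − 13·13 = 41.0000; (r_i+r_j)·cross = 25·41.0000 = 1025.0000
edge 4: (13,17.5)→(3,35)  cross = 13·35 − 3·17.5 = 402.5000; (r_i+r_j)·cross = 16·402.5000 = 6440.0000
edge 5: (3,35)→(2,21.5)  cross = 3·21.5 − 2·35 = -5.5000; (r_i+r_j)·cross = 5·-5.5000 = -27.5000
Σcross = 317.2500 → A = |Σcross|/2 = 158.6250 mm²
Σ(r_i+r_j)·cross = 6490.3750 → first moment M = |Σ|/6 = 1081.7292
R_c = M/A = 1081.7292/158.6250 = 6.8194 mm
θ = 122° = 2.129302 rad
V = θ·R_c·A = 2.129302·6.8194·158.6250 = 2303.328 mm³

Volume = 2303.328 mm³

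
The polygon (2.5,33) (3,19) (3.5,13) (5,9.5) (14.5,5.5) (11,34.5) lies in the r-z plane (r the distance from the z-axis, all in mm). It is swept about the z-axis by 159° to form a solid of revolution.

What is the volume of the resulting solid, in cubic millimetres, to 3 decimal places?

Volume = 5581.598 mm³

Profile (r,z), 6 vertices: (2.5,33) (3,19) (3.5,13) (5,9.5) (14.5,5.5) (11,34.5)
edge 0: (2.5,33)→(3,19)  cross = 2.5·19 − 3·33 = -51.5000; (r_i+r_j)·cross = 5.5·-51.5000 = -283.2500
edge 1: (3,19)→(3.5,13)  cross = 3·13 − 3.5·19 = -27.5000; (r_i+r_j)·cross = 6.5·-27.5000 = -178.7500
edge 2: (3.5,13)→(5,9.5)  cross = 3.5·9.5 − 5·13 = -31.7500; (r_i+r_j)·cross = 8.5·-31.7500 = -269.8750
edge 3: (5,9.5)→(14.5,5.5)  cross = 5·5.5 − 14.5·9.5 = -110.2500; (r_i+r_j)·cross = 19.5·-110.2500 = -2149.8750
edge 4: (14.5,5.5)→(11,34.5)  cross = 14.5·34.5 − 11·5.5 = 439.7500; (r_i+r_j)·cross = 25.5·439.7500 = 11213.6250
edge 5: (11,34.5)→(2.5,33)  cross = 11·33 − 2.5·34.5 = 276.7500; (r_i+r_j)·cross = 13.5·276.7500 = 3736.1250
Σcross = 495.5000 → A = |Σcross|/2 = 247.7500 mm²
Σ(r_i+r_j)·cross = 12068.0000 → first moment M = |Σ|/6 = 2011.3333
R_c = M/A = 2011.3333/247.7500 = 8.1184 mm
θ = 159° = 2.775074 rad
V = θ·R_c·A = 2.775074·8.1184·247.7500 = 5581.598 mm³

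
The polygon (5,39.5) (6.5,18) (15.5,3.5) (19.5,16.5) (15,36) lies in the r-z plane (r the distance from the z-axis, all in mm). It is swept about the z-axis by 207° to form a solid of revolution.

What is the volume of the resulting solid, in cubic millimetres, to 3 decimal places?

Volume = 13811.629 mm³

Profile (r,z), 5 vertices: (5,39.5) (6.5,18) (15.5,3.5) (19.5,16.5) (15,36)
edge 0: (5,39.5)→(6.5,18)  cross = 5·18 − 6.5·39.5 = -166.7500; (r_i+r_j)·cross = 11.5·-166.7500 = -1917.6250
edge 1: (6.5,18)→(15.5,3.5)  cross = 6.5·3.5 − 15.5·18 = -256.2500; (r_i+r_j)·cross = 22·-256.2500 = -5637.5000
edge 2: (15.5,3.5)→(19.5,16.5)  cross = 15.5·16.5 − 19.5·3.5 = 187.5000; (r_i+r_j)·cross = 35·187.5000 = 6562.5000
edge 3: (19.5,16.5)→(15,36)  cross = 19.5·36 − 15·16.5 = 454.5000; (r_i+r_j)·cross = 34.5·454.5000 = 15680.2500
edge 4: (15,36)→(5,39.5)  cross = 15·39.5 − 5·36 = 412.5000; (r_i+r_j)·cross = 20·412.5000 = 8250.0000
Σcross = 631.5000 → A = |Σcross|/2 = 315.7500 mm²
Σ(r_i+r_j)·cross = 22937.6250 → first moment M = |Σ|/6 = 3822.9375
R_c = M/A = 3822.9375/315.7500 = 12.1075 mm
θ = 207° = 3.612832 rad
V = θ·R_c·A = 3.612832·12.1075·315.7500 = 13811.629 mm³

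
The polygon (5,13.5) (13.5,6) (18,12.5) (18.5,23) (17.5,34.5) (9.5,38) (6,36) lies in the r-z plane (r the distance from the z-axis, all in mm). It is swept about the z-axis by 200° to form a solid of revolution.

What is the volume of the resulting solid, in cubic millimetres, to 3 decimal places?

Volume = 13984.814 mm³

Profile (r,z), 7 vertices: (5,13.5) (13.5,6) (18,12.5) (18.5,23) (17.5,34.5) (9.5,38) (6,36)
edge 0: (5,13.5)→(13.5,6)  cross = 5·6 − 13.5·13.5 = -152.2500; (r_i+r_j)·cross = 18.5·-152.2500 = -2816.6250
edge 1: (13.5,6)→(18,12.5)  cross = 13.5·12.5 − 18·6 = 60.7500; (r_i+r_j)·cross = 31.5·60.7500 = 1913.6250
edge 2: (18,12.5)→(18.5,23)  cross = 18·23 − 18.5·12.5 = 182.7500; (r_i+r_j)·cross = 36.5·182.7500 = 6670.3750
edge 3: (18.5,23)→(17.5,34.5)  cross = 18.5·34.5 − 17.5·23 = 235.7500; (r_i+r_j)·cross = 36·235.7500 = 8487.0000
edge 4: (17.5,34.5)→(9.5,38)  cross = 17.5·38 − 9.5·34.5 = 337.2500; (r_i+r_j)·cross = 27·337.2500 = 9105.7500
edge 5: (9.5,38)→(6,36)  cross = 9.5·36 − 6·38 = 114.0000; (r_i+r_j)·cross = 15.5·114.0000 = 1767.0000
edge 6: (6,36)→(5,13.5)  cross = 6·13.5 − 5·36 = -99.0000; (r_i+r_j)·cross = 11·-99.0000 = -1089.0000
Σcross = 679.2500 → A = |Σcross|/2 = 339.6250 mm²
Σ(r_i+r_j)·cross = 24038.1250 → first moment M = |Σ|/6 = 4006.3542
R_c = M/A = 4006.3542/339.6250 = 11.7964 mm
θ = 200° = 3.490659 rad
V = θ·R_c·A = 3.490659·11.7964·339.6250 = 13984.814 mm³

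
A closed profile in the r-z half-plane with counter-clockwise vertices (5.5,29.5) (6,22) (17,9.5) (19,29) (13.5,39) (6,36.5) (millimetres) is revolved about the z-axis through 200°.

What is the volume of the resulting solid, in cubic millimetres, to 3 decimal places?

Profile (r,z), 6 vertices: (5.5,29.5) (6,22) (17,9.5) (19,29) (13.5,39) (6,36.5)
edge 0: (5.5,29.5)→(6,22)  cross = 5.5·22 − 6·29.5 = -56.0000; (r_i+r_j)·cross = 11.5·-56.0000 = -644.0000
edge 1: (6,22)→(17,9.5)  cross = 6·9.5 − 17·22 = -317.0000; (r_i+r_j)·cross = 23·-317.0000 = -7291.0000
edge 2: (17,9.5)→(19,29)  cross = 17·29 − 19·9.5 = 312.5000; (r_i+r_j)·cross = 36·312.5000 = 11250.0000
edge 3: (19,29)→(13.5,39)  cross = 19·39 − 13.5·29 = 349.5000; (r_i+r_j)·cross = 32.5·349.5000 = 11358.7500
edge 4: (13.5,39)→(6,36.5)  cross = 13.5·36.5 − 6·39 = 258.7500; (r_i+r_j)·cross = 19.5·258.7500 = 5045.6250
edge 5: (6,36.5)→(5.5,29.5)  cross = 6·29.5 − 5.5·36.5 = -23.7500; (r_i+r_j)·cross = 11.5·-23.7500 = -273.1250
Σcross = 524.0000 → A = |Σcross|/2 = 262.0000 mm²
Σ(r_i+r_j)·cross = 19446.2500 → first moment M = |Σ|/6 = 3241.0417
R_c = M/A = 3241.0417/262.0000 = 12.3704 mm
θ = 200° = 3.490659 rad
V = θ·R_c·A = 3.490659·12.3704·262.0000 = 11313.370 mm³

Volume = 11313.370 mm³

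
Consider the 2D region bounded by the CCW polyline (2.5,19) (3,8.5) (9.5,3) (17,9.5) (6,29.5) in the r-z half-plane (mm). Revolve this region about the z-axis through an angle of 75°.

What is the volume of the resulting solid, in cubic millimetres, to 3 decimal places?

Volume = 2293.417 mm³

Profile (r,z), 5 vertices: (2.5,19) (3,8.5) (9.5,3) (17,9.5) (6,29.5)
edge 0: (2.5,19)→(3,8.5)  cross = 2.5·8.5 − 3·19 = -35.7500; (r_i+r_j)·cross = 5.5·-35.7500 = -196.6250
edge 1: (3,8.5)→(9.5,3)  cross = 3·3 − 9.5·8.5 = -71.7500; (r_i+r_j)·cross = 12.5·-71.7500 = -896.8750
edge 2: (9.5,3)→(17,9.5)  cross = 9.5·9.5 − 17·3 = 39.2500; (r_i+r_j)·cross = 26.5·39.2500 = 1040.1250
edge 3: (17,9.5)→(6,29.5)  cross = 17·29.5 − 6·9.5 = 444.5000; (r_i+r_j)·cross = 23·444.5000 = 10223.5000
edge 4: (6,29.5)→(2.5,19)  cross = 6·19 − 2.5·29.5 = 40.2500; (r_i+r_j)·cross = 8.5·40.2500 = 342.1250
Σcross = 416.5000 → A = |Σcross|/2 = 208.2500 mm²
Σ(r_i+r_j)·cross = 10512.2500 → first moment M = |Σ|/6 = 1752.0417
R_c = M/A = 1752.0417/208.2500 = 8.4132 mm
θ = 75° = 1.308997 rad
V = θ·R_c·A = 1.308997·8.4132·208.2500 = 2293.417 mm³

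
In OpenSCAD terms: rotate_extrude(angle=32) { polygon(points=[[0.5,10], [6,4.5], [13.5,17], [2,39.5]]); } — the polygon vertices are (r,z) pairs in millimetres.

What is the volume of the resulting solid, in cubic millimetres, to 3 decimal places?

Volume = 760.312 mm³

Profile (r,z), 4 vertices: (0.5,10) (6,4.5) (13.5,17) (2,39.5)
edge 0: (0.5,10)→(6,4.5)  cross = 0.5·4.5 − 6·10 = -57.7500; (r_i+r_j)·cross = 6.5·-57.7500 = -375.3750
edge 1: (6,4.5)→(13.5,17)  cross = 6·17 − 13.5·4.5 = 41.2500; (r_i+r_j)·cross = 19.5·41.2500 = 804.3750
edge 2: (13.5,17)→(2,39.5)  cross = 13.5·39.5 − 2·17 = 499.2500; (r_i+r_j)·cross = 15.5·499.2500 = 7738.3750
edge 3: (2,39.5)→(0.5,10)  cross = 2·10 − 0.5·39.5 = 0.2500; (r_i+r_j)·cross = 2.5·0.2500 = 0.6250
Σcross = 483.0000 → A = |Σcross|/2 = 241.5000 mm²
Σ(r_i+r_j)·cross = 8168.0000 → first moment M = |Σ|/6 = 1361.3333
R_c = M/A = 1361.3333/241.5000 = 5.6370 mm
θ = 32° = 0.558505 rad
V = θ·R_c·A = 0.558505·5.6370·241.5000 = 760.312 mm³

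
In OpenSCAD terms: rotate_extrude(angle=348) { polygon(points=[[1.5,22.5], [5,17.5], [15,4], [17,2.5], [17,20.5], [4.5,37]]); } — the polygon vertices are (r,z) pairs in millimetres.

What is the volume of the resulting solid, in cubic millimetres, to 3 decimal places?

Volume = 16026.591 mm³

Profile (r,z), 6 vertices: (1.5,22.5) (5,17.5) (15,4) (17,2.5) (17,20.5) (4.5,37)
edge 0: (1.5,22.5)→(5,17.5)  cross = 1.5·17.5 − 5·22.5 = -86.2500; (r_i+r_j)·cross = 6.5·-86.2500 = -560.6250
edge 1: (5,17.5)→(15,4)  cross = 5·4 − 15·17.5 = -242.5000; (r_i+r_j)·cross = 20·-242.5000 = -4850.0000
edge 2: (15,4)→(17,2.5)  cross = 15·2.5 − 17·4 = -30.5000; (r_i+r_j)·cross = 32·-30.5000 = -976.0000
edge 3: (17,2.5)→(17,20.5)  cross = 17·20.5 − 17·2.5 = 306.0000; (r_i+r_j)·cross = 34·306.0000 = 10404.0000
edge 4: (17,20.5)→(4.5,37)  cross = 17·37 − 4.5·20.5 = 536.7500; (r_i+r_j)·cross = 21.5·536.7500 = 11540.1250
edge 5: (4.5,37)→(1.5,22.5)  cross = 4.5·22.5 − 1.5·37 = 45.7500; (r_i+r_j)·cross = 6·45.7500 = 274.5000
Σcross = 529.2500 → A = |Σcross|/2 = 264.6250 mm²
Σ(r_i+r_j)·cross = 15832.0000 → first moment M = |Σ|/6 = 2638.6667
R_c = M/A = 2638.6667/264.6250 = 9.9713 mm
θ = 348° = 6.073746 rad
V = θ·R_c·A = 6.073746·9.9713·264.6250 = 16026.591 mm³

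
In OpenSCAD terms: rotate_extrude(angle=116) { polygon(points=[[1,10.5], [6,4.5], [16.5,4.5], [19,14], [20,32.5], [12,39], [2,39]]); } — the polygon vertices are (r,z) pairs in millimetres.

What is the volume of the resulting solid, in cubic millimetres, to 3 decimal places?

Profile (r,z), 7 vertices: (1,10.5) (6,4.5) (16.5,4.5) (19,14) (20,32.5) (12,39) (2,39)
edge 0: (1,10.5)→(6,4.5)  cross = 1·4.5 − 6·10.5 = -58.5000; (r_i+r_j)·cross = 7·-58.5000 = -409.5000
edge 1: (6,4.5)→(16.5,4.5)  cross = 6·4.5 − 16.5·4.5 = -47.2500; (r_i+r_j)·cross = 22.5·-47.2500 = -1063.1250
edge 2: (16.5,4.5)→(19,14)  cross = 16.5·14 − 19·4.5 = 145.5000; (r_i+r_j)·cross = 35.5·145.5000 = 5165.2500
edge 3: (19,14)→(20,32.5)  cross = 19·32.5 − 20·14 = 337.5000; (r_i+r_j)·cross = 39·337.5000 = 13162.5000
edge 4: (20,32.5)→(12,39)  cross = 20·39 − 12·32.5 = 390.0000; (r_i+r_j)·cross = 32·390.0000 = 12480.0000
edge 5: (12,39)→(2,39)  cross = 12·39 − 2·39 = 390.0000; (r_i+r_j)·cross = 14·390.0000 = 5460.0000
edge 6: (2,39)→(1,10.5)  cross = 2·10.5 − 1·39 = -18.0000; (r_i+r_j)·cross = 3·-18.0000 = -54.0000
Σcross = 1139.2500 → A = |Σcross|/2 = 569.6250 mm²
Σ(r_i+r_j)·cross = 34741.1250 → first moment M = |Σ|/6 = 5790.1875
R_c = M/A = 5790.1875/569.6250 = 10.1649 mm
θ = 116° = 2.024582 rad
V = θ·R_c·A = 2.024582·10.1649·569.6250 = 11722.709 mm³

Volume = 11722.709 mm³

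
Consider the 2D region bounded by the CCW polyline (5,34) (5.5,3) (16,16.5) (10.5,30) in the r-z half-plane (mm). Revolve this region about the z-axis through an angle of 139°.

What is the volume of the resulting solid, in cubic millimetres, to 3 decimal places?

Profile (r,z), 4 vertices: (5,34) (5.5,3) (16,16.5) (10.5,30)
edge 0: (5,34)→(5.5,3)  cross = 5·3 − 5.5·34 = -172.0000; (r_i+r_j)·cross = 10.5·-172.0000 = -1806.0000
edge 1: (5.5,3)→(16,16.5)  cross = 5.5·16.5 − 16·3 = 42.7500; (r_i+r_j)·cross = 21.5·42.7500 = 919.1250
edge 2: (16,16.5)→(10.5,30)  cross = 16·30 − 10.5·16.5 = 306.7500; (r_i+r_j)·cross = 26.5·306.7500 = 8128.8750
edge 3: (10.5,30)→(5,34)  cross = 10.5·34 − 5·30 = 207.0000; (r_i+r_j)·cross = 15.5·207.0000 = 3208.5000
Σcross = 384.5000 → A = |Σcross|/2 = 192.2500 mm²
Σ(r_i+r_j)·cross = 10450.5000 → first moment M = |Σ|/6 = 1741.7500
R_c = M/A = 1741.7500/192.2500 = 9.0598 mm
θ = 139° = 2.426008 rad
V = θ·R_c·A = 2.426008·9.0598·192.2500 = 4225.499 mm³

Volume = 4225.499 mm³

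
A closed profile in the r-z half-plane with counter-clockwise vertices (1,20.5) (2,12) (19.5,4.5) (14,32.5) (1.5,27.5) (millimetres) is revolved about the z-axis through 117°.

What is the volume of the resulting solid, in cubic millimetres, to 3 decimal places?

Profile (r,z), 5 vertices: (1,20.5) (2,12) (19.5,4.5) (14,32.5) (1.5,27.5)
edge 0: (1,20.5)→(2,12)  cross = 1·12 − 2·20.5 = -29.0000; (r_i+r_j)·cross = 3·-29.0000 = -87.0000
edge 1: (2,12)→(19.5,4.5)  cross = 2·4.5 − 19.5·12 = -225.0000; (r_i+r_j)·cross = 21.5·-225.0000 = -4837.5000
edge 2: (19.5,4.5)→(14,32.5)  cross = 19.5·32.5 − 14·4.5 = 570.7500; (r_i+r_j)·cross = 33.5·570.7500 = 19120.1250
edge 3: (14,32.5)→(1.5,27.5)  cross = 14·27.5 − 1.5·32.5 = 336.2500; (r_i+r_j)·cross = 15.5·336.2500 = 5211.8750
edge 4: (1.5,27.5)→(1,20.5)  cross = 1.5·20.5 − 1·27.5 = 3.2500; (r_i+r_j)·cross = 2.5·3.2500 = 8.1250
Σcross = 656.2500 → A = |Σcross|/2 = 328.1250 mm²
Σ(r_i+r_j)·cross = 19415.6250 → first moment M = |Σ|/6 = 3235.9375
R_c = M/A = 3235.9375/328.1250 = 9.8619 mm
θ = 117° = 2.042035 rad
V = θ·R_c·A = 2.042035·9.8619·328.1250 = 6607.898 mm³

Volume = 6607.898 mm³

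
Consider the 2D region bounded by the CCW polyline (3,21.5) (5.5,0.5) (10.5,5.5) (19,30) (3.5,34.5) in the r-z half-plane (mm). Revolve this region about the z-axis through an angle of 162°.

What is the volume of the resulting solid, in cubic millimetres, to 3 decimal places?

Volume = 8397.477 mm³

Profile (r,z), 5 vertices: (3,21.5) (5.5,0.5) (10.5,5.5) (19,30) (3.5,34.5)
edge 0: (3,21.5)→(5.5,0.5)  cross = 3·0.5 − 5.5·21.5 = -116.7500; (r_i+r_j)·cross = 8.5·-116.7500 = -992.3750
edge 1: (5.5,0.5)→(10.5,5.5)  cross = 5.5·5.5 − 10.5·0.5 = 25.0000; (r_i+r_j)·cross = 16·25.0000 = 400.0000
edge 2: (10.5,5.5)→(19,30)  cross = 10.5·30 − 19·5.5 = 210.5000; (r_i+r_j)·cross = 29.5·210.5000 = 6209.7500
edge 3: (19,30)→(3.5,34.5)  cross = 19·34.5 − 3.5·30 = 550.5000; (r_i+r_j)·cross = 22.5·550.5000 = 12386.2500
edge 4: (3.5,34.5)→(3,21.5)  cross = 3.5·21.5 − 3·34.5 = -28.2500; (r_i+r_j)·cross = 6.5·-28.2500 = -183.6250
Σcross = 641.0000 → A = |Σcross|/2 = 320.5000 mm²
Σ(r_i+r_j)·cross = 17820.0000 → first moment M = |Σ|/6 = 2970.0000
R_c = M/A = 2970.0000/320.5000 = 9.2668 mm
θ = 162° = 2.827433 rad
V = θ·R_c·A = 2.827433·9.2668·320.5000 = 8397.477 mm³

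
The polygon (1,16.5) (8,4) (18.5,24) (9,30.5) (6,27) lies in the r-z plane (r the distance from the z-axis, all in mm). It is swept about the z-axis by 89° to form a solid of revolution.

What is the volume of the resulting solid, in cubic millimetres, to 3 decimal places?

Profile (r,z), 5 vertices: (1,16.5) (8,4) (18.5,24) (9,30.5) (6,27)
edge 0: (1,16.5)→(8,4)  cross = 1·4 − 8·16.5 = -128.0000; (r_i+r_j)·cross = 9·-128.0000 = -1152.0000
edge 1: (8,4)→(18.5,24)  cross = 8·24 − 18.5·4 = 118.0000; (r_i+r_j)·cross = 26.5·118.0000 = 3127.0000
edge 2: (18.5,24)→(9,30.5)  cross = 18.5·30.5 − 9·24 = 348.2500; (r_i+r_j)·cross = 27.5·348.2500 = 9576.8750
edge 3: (9,30.5)→(6,27)  cross = 9·27 − 6·30.5 = 60.0000; (r_i+r_j)·cross = 15·60.0000 = 900.0000
edge 4: (6,27)→(1,16.5)  cross = 6·16.5 − 1·27 = 72.0000; (r_i+r_j)·cross = 7·72.0000 = 504.0000
Σcross = 470.2500 → A = |Σcross|/2 = 235.1250 mm²
Σ(r_i+r_j)·cross = 12955.8750 → first moment M = |Σ|/6 = 2159.3125
R_c = M/A = 2159.3125/235.1250 = 9.1837 mm
θ = 89° = 1.553343 rad
V = θ·R_c·A = 1.553343·9.1837·235.1250 = 3354.153 mm³

Volume = 3354.153 mm³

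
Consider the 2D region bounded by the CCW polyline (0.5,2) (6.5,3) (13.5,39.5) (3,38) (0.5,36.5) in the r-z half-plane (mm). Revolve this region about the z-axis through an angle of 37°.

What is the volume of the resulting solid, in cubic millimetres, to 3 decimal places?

Profile (r,z), 5 vertices: (0.5,2) (6.5,3) (13.5,39.5) (3,38) (0.5,36.5)
edge 0: (0.5,2)→(6.5,3)  cross = 0.5·3 − 6.5·2 = -11.5000; (r_i+r_j)·cross = 7·-11.5000 = -80.5000
edge 1: (6.5,3)→(13.5,39.5)  cross = 6.5·39.5 − 13.5·3 = 216.2500; (r_i+r_j)·cross = 20·216.2500 = 4325.0000
edge 2: (13.5,39.5)→(3,38)  cross = 13.5·38 − 3·39.5 = 394.5000; (r_i+r_j)·cross = 16.5·394.5000 = 6509.2500
edge 3: (3,38)→(0.5,36.5)  cross = 3·36.5 − 0.5·38 = 90.5000; (r_i+r_j)·cross = 3.5·90.5000 = 316.7500
edge 4: (0.5,36.5)→(0.5,2)  cross = 0.5·2 − 0.5·36.5 = -17.2500; (r_i+r_j)·cross = 1·-17.2500 = -17.2500
Σcross = 672.5000 → A = |Σcross|/2 = 336.2500 mm²
Σ(r_i+r_j)·cross = 11053.2500 → first moment M = |Σ|/6 = 1842.2083
R_c = M/A = 1842.2083/336.2500 = 5.4787 mm
θ = 37° = 0.645772 rad
V = θ·R_c·A = 0.645772·5.4787·336.2500 = 1189.646 mm³

Volume = 1189.646 mm³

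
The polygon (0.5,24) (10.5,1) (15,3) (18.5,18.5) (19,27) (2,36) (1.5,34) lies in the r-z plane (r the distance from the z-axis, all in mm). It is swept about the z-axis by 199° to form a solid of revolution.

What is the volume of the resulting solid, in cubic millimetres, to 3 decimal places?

Volume = 13868.653 mm³

Profile (r,z), 7 vertices: (0.5,24) (10.5,1) (15,3) (18.5,18.5) (19,27) (2,36) (1.5,34)
edge 0: (0.5,24)→(10.5,1)  cross = 0.5·1 − 10.5·24 = -251.5000; (r_i+r_j)·cross = 11·-251.5000 = -2766.5000
edge 1: (10.5,1)→(15,3)  cross = 10.5·3 − 15·1 = 16.5000; (r_i+r_j)·cross = 25.5·16.5000 = 420.7500
edge 2: (15,3)→(18.5,18.5)  cross = 15·18.5 − 18.5·3 = 222.0000; (r_i+r_j)·cross = 33.5·222.0000 = 7437.0000
edge 3: (18.5,18.5)→(19,27)  cross = 18.5·27 − 19·18.5 = 148.0000; (r_i+r_j)·cross = 37.5·148.0000 = 5550.0000
edge 4: (19,27)→(2,36)  cross = 19·36 − 2·27 = 630.0000; (r_i+r_j)·cross = 21·630.0000 = 13230.0000
edge 5: (2,36)→(1.5,34)  cross = 2·34 − 1.5·36 = 14.0000; (r_i+r_j)·cross = 3.5·14.0000 = 49.0000
edge 6: (1.5,34)→(0.5,24)  cross = 1.5·24 − 0.5·34 = 19.0000; (r_i+r_j)·cross = 2·19.0000 = 38.0000
Σcross = 798.0000 → A = |Σcross|/2 = 399.0000 mm²
Σ(r_i+r_j)·cross = 23958.2500 → first moment M = |Σ|/6 = 3993.0417
R_c = M/A = 3993.0417/399.0000 = 10.0076 mm
θ = 199° = 3.473205 rad
V = θ·R_c·A = 3.473205·10.0076·399.0000 = 13868.653 mm³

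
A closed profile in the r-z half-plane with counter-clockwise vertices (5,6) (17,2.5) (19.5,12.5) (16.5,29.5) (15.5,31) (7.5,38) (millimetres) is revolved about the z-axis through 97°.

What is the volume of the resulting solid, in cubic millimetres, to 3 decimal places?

Profile (r,z), 6 vertices: (5,6) (17,2.5) (19.5,12.5) (16.5,29.5) (15.5,31) (7.5,38)
edge 0: (5,6)→(17,2.5)  cross = 5·2.5 − 17·6 = -89.5000; (r_i+r_j)·cross = 22·-89.5000 = -1969.0000
edge 1: (17,2.5)→(19.5,12.5)  cross = 17·12.5 − 19.5·2.5 = 163.7500; (r_i+r_j)·cross = 36.5·163.7500 = 5976.8750
edge 2: (19.5,12.5)→(16.5,29.5)  cross = 19.5·29.5 − 16.5·12.5 = 369.0000; (r_i+r_j)·cross = 36·369.0000 = 13284.0000
edge 3: (16.5,29.5)→(15.5,31)  cross = 16.5·31 − 15.5·29.5 = 54.2500; (r_i+r_j)·cross = 32·54.2500 = 1736.0000
edge 4: (15.5,31)→(7.5,38)  cross = 15.5·38 − 7.5·31 = 356.5000; (r_i+r_j)·cross = 23·356.5000 = 8199.5000
edge 5: (7.5,38)→(5,6)  cross = 7.5·6 − 5·38 = -145.0000; (r_i+r_j)·cross = 12.5·-145.0000 = -1812.5000
Σcross = 709.0000 → A = |Σcross|/2 = 354.5000 mm²
Σ(r_i+r_j)·cross = 25414.8750 → first moment M = |Σ|/6 = 4235.8125
R_c = M/A = 4235.8125/354.5000 = 11.9487 mm
θ = 97° = 1.692969 rad
V = θ·R_c·A = 1.692969·11.9487·354.5000 = 7171.101 mm³

Volume = 7171.101 mm³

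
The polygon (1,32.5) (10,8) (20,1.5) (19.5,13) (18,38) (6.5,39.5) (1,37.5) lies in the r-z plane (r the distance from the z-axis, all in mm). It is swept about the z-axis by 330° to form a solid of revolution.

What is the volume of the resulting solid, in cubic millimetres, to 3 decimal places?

Profile (r,z), 7 vertices: (1,32.5) (10,8) (20,1.5) (19.5,13) (18,38) (6.5,39.5) (1,37.5)
edge 0: (1,32.5)→(10,8)  cross = 1·8 − 10·32.5 = -317.0000; (r_i+r_j)·cross = 11·-317.0000 = -3487.0000
edge 1: (10,8)→(20,1.5)  cross = 10·1.5 − 20·8 = -145.0000; (r_i+r_j)·cross = 30·-145.0000 = -4350.0000
edge 2: (20,1.5)→(19.5,13)  cross = 20·13 − 19.5·1.5 = 230.7500; (r_i+r_j)·cross = 39.5·230.7500 = 9114.6250
edge 3: (19.5,13)→(18,38)  cross = 19.5·38 − 18·13 = 507.0000; (r_i+r_j)·cross = 37.5·507.0000 = 19012.5000
edge 4: (18,38)→(6.5,39.5)  cross = 18·39.5 − 6.5·38 = 464.0000; (r_i+r_j)·cross = 24.5·464.0000 = 11368.0000
edge 5: (6.5,39.5)→(1,37.5)  cross = 6.5·37.5 − 1·39.5 = 204.2500; (r_i+r_j)·cross = 7.5·204.2500 = 1531.8750
edge 6: (1,37.5)→(1,32.5)  cross = 1·32.5 − 1·37.5 = -5.0000; (r_i+r_j)·cross = 2·-5.0000 = -10.0000
Σcross = 939.0000 → A = |Σcross|/2 = 469.5000 mm²
Σ(r_i+r_j)·cross = 33180.0000 → first moment M = |Σ|/6 = 5530.0000
R_c = M/A = 5530.0000/469.5000 = 11.7785 mm
θ = 330° = 5.759587 rad
V = θ·R_c·A = 5.759587·11.7785·469.5000 = 31850.514 mm³

Volume = 31850.514 mm³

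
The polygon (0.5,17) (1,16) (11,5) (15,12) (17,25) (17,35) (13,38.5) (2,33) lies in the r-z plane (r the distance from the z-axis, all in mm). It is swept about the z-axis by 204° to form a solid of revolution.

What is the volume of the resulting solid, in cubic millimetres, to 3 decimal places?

Profile (r,z), 8 vertices: (0.5,17) (1,16) (11,5) (15,12) (17,25) (17,35) (13,38.5) (2,33)
edge 0: (0.5,17)→(1,16)  cross = 0.5·16 − 1·17 = -9.0000; (r_i+r_j)·cross = 1.5·-9.0000 = -13.5000
edge 1: (1,16)→(11,5)  cross = 1·5 − 11·16 = -171.0000; (r_i+r_j)·cross = 12·-171.0000 = -2052.0000
edge 2: (11,5)→(15,12)  cross = 11·12 − 15·5 = 57.0000; (r_i+r_j)·cross = 26·57.0000 = 1482.0000
edge 3: (15,12)→(17,25)  cross = 15·25 − 17·12 = 171.0000; (r_i+r_j)·cross = 32·171.0000 = 5472.0000
edge 4: (17,25)→(17,35)  cross = 17·35 − 17·25 = 170.0000; (r_i+r_j)·cross = 34·170.0000 = 5780.0000
edge 5: (17,35)→(13,38.5)  cross = 17·38.5 − 13·35 = 199.5000; (r_i+r_j)·cross = 30·199.5000 = 5985.0000
edge 6: (13,38.5)→(2,33)  cross = 13·33 − 2·38.5 = 352.0000; (r_i+r_j)·cross = 15·352.0000 = 5280.0000
edge 7: (2,33)→(0.5,17)  cross = 2·17 − 0.5·33 = 17.5000; (r_i+r_j)·cross = 2.5·17.5000 = 43.7500
Σcross = 787.0000 → A = |Σcross|/2 = 393.5000 mm²
Σ(r_i+r_j)·cross = 21977.2500 → first moment M = |Σ|/6 = 3662.8750
R_c = M/A = 3662.8750/393.5000 = 9.3084 mm
θ = 204° = 3.560472 rad
V = θ·R_c·A = 3.560472·9.3084·393.5000 = 13041.563 mm³

Volume = 13041.563 mm³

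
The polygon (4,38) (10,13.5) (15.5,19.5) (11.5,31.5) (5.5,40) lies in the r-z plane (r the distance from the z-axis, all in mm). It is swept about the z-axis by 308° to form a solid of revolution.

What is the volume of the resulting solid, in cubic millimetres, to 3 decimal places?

Volume = 6756.139 mm³

Profile (r,z), 5 vertices: (4,38) (10,13.5) (15.5,19.5) (11.5,31.5) (5.5,40)
edge 0: (4,38)→(10,13.5)  cross = 4·13.5 − 10·38 = -326.0000; (r_i+r_j)·cross = 14·-326.0000 = -4564.0000
edge 1: (10,13.5)→(15.5,19.5)  cross = 10·19.5 − 15.5·13.5 = -14.2500; (r_i+r_j)·cross = 25.5·-14.2500 = -363.3750
edge 2: (15.5,19.5)→(11.5,31.5)  cross = 15.5·31.5 − 11.5·19.5 = 264.0000; (r_i+r_j)·cross = 27·264.0000 = 7128.0000
edge 3: (11.5,31.5)→(5.5,40)  cross = 11.5·40 − 5.5·31.5 = 286.7500; (r_i+r_j)·cross = 17·286.7500 = 4874.7500
edge 4: (5.5,40)→(4,38)  cross = 5.5·38 − 4·40 = 49.0000; (r_i+r_j)·cross = 9.5·49.0000 = 465.5000
Σcross = 259.5000 → A = |Σcross|/2 = 129.7500 mm²
Σ(r_i+r_j)·cross = 7540.8750 → first moment M = |Σ|/6 = 1256.8125
R_c = M/A = 1256.8125/129.7500 = 9.6864 mm
θ = 308° = 5.375614 rad
V = θ·R_c·A = 5.375614·9.6864·129.7500 = 6756.139 mm³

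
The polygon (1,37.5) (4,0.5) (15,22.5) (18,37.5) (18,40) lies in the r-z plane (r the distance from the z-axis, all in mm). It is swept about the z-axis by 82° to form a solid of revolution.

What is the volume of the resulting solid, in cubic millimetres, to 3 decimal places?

Profile (r,z), 5 vertices: (1,37.5) (4,0.5) (15,22.5) (18,37.5) (18,40)
edge 0: (1,37.5)→(4,0.5)  cross = 1·0.5 − 4·37.5 = -149.5000; (r_i+r_j)·cross = 5·-149.5000 = -747.5000
edge 1: (4,0.5)→(15,22.5)  cross = 4·22.5 − 15·0.5 = 82.5000; (r_i+r_j)·cross = 19·82.5000 = 1567.5000
edge 2: (15,22.5)→(18,37.5)  cross = 15·37.5 − 18·22.5 = 157.5000; (r_i+r_j)·cross = 33·157.5000 = 5197.5000
edge 3: (18,37.5)→(18,40)  cross = 18·40 − 18·37.5 = 45.0000; (r_i+r_j)·cross = 36·45.0000 = 1620.0000
edge 4: (18,40)→(1,37.5)  cross = 18·37.5 − 1·40 = 635.0000; (r_i+r_j)·cross = 19·635.0000 = 12065.0000
Σcross = 770.5000 → A = |Σcross|/2 = 385.2500 mm²
Σ(r_i+r_j)·cross = 19702.5000 → first moment M = |Σ|/6 = 3283.7500
R_c = M/A = 3283.7500/385.2500 = 8.5237 mm
θ = 82° = 1.431170 rad
V = θ·R_c·A = 1.431170·8.5237·385.2500 = 4699.604 mm³

Volume = 4699.604 mm³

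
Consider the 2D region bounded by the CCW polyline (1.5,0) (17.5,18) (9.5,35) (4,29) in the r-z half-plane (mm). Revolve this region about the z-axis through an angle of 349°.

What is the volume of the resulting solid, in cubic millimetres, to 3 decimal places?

Profile (r,z), 4 vertices: (1.5,0) (17.5,18) (9.5,35) (4,29)
edge 0: (1.5,0)→(17.5,18)  cross = 1.5·18 − 17.5·0 = 27.0000; (r_i+r_j)·cross = 19·27.0000 = 513.0000
edge 1: (17.5,18)→(9.5,35)  cross = 17.5·35 − 9.5·18 = 441.5000; (r_i+r_j)·cross = 27·441.5000 = 11920.5000
edge 2: (9.5,35)→(4,29)  cross = 9.5·29 − 4·35 = 135.5000; (r_i+r_j)·cross = 13.5·135.5000 = 1829.2500
edge 3: (4,29)→(1.5,0)  cross = 4·0 − 1.5·29 = -43.5000; (r_i+r_j)·cross = 5.5·-43.5000 = -239.2500
Σcross = 560.5000 → A = |Σcross|/2 = 280.2500 mm²
Σ(r_i+r_j)·cross = 14023.5000 → first moment M = |Σ|/6 = 2337.2500
R_c = M/A = 2337.2500/280.2500 = 8.3399 mm
θ = 349° = 6.091199 rad
V = θ·R_c·A = 6.091199·8.3399·280.2500 = 14236.655 mm³

Volume = 14236.655 mm³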